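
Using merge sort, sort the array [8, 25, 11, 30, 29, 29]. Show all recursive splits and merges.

Merge sort trace:

Split: [8, 25, 11, 30, 29, 29] -> [8, 25, 11] and [30, 29, 29]
  Split: [8, 25, 11] -> [8] and [25, 11]
    Split: [25, 11] -> [25] and [11]
    Merge: [25] + [11] -> [11, 25]
  Merge: [8] + [11, 25] -> [8, 11, 25]
  Split: [30, 29, 29] -> [30] and [29, 29]
    Split: [29, 29] -> [29] and [29]
    Merge: [29] + [29] -> [29, 29]
  Merge: [30] + [29, 29] -> [29, 29, 30]
Merge: [8, 11, 25] + [29, 29, 30] -> [8, 11, 25, 29, 29, 30]

Final sorted array: [8, 11, 25, 29, 29, 30]

The merge sort proceeds by recursively splitting the array and merging sorted halves.
After all merges, the sorted array is [8, 11, 25, 29, 29, 30].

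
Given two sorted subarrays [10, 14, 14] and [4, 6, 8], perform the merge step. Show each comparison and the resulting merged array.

Merging process:

Compare 10 vs 4: take 4 from right. Merged: [4]
Compare 10 vs 6: take 6 from right. Merged: [4, 6]
Compare 10 vs 8: take 8 from right. Merged: [4, 6, 8]
Append remaining from left: [10, 14, 14]. Merged: [4, 6, 8, 10, 14, 14]

Final merged array: [4, 6, 8, 10, 14, 14]
Total comparisons: 3

The merged array is [4, 6, 8, 10, 14, 14], requiring 3 comparisons. The merge step runs in O(n) time where n is the total number of elements.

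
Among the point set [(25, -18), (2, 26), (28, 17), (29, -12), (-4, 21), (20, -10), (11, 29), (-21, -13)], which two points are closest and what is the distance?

Computing all pairwise distances among 8 points:

d((25, -18), (2, 26)) = 49.6488
d((25, -18), (28, 17)) = 35.1283
d((25, -18), (29, -12)) = 7.2111 <-- minimum
d((25, -18), (-4, 21)) = 48.6004
d((25, -18), (20, -10)) = 9.434
d((25, -18), (11, 29)) = 49.0408
d((25, -18), (-21, -13)) = 46.2709
d((2, 26), (28, 17)) = 27.5136
d((2, 26), (29, -12)) = 46.6154
d((2, 26), (-4, 21)) = 7.8102
d((2, 26), (20, -10)) = 40.2492
d((2, 26), (11, 29)) = 9.4868
d((2, 26), (-21, -13)) = 45.2769
d((28, 17), (29, -12)) = 29.0172
d((28, 17), (-4, 21)) = 32.249
d((28, 17), (20, -10)) = 28.1603
d((28, 17), (11, 29)) = 20.8087
d((28, 17), (-21, -13)) = 57.4543
d((29, -12), (-4, 21)) = 46.669
d((29, -12), (20, -10)) = 9.2195
d((29, -12), (11, 29)) = 44.7772
d((29, -12), (-21, -13)) = 50.01
d((-4, 21), (20, -10)) = 39.2046
d((-4, 21), (11, 29)) = 17.0
d((-4, 21), (-21, -13)) = 38.0132
d((20, -10), (11, 29)) = 40.025
d((20, -10), (-21, -13)) = 41.1096
d((11, 29), (-21, -13)) = 52.8015

Closest pair: (25, -18) and (29, -12) with distance 7.2111

The closest pair is (25, -18) and (29, -12) with Euclidean distance 7.2111. For 8 points, brute-force pairwise comparison is shown above. For large n, the divide-and-conquer algorithm (sort by x, recurse on halves, check the dividing strip) achieves O(n log n).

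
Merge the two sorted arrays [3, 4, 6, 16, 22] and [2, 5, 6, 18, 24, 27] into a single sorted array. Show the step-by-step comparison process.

Merging process:

Compare 3 vs 2: take 2 from right. Merged: [2]
Compare 3 vs 5: take 3 from left. Merged: [2, 3]
Compare 4 vs 5: take 4 from left. Merged: [2, 3, 4]
Compare 6 vs 5: take 5 from right. Merged: [2, 3, 4, 5]
Compare 6 vs 6: take 6 from left. Merged: [2, 3, 4, 5, 6]
Compare 16 vs 6: take 6 from right. Merged: [2, 3, 4, 5, 6, 6]
Compare 16 vs 18: take 16 from left. Merged: [2, 3, 4, 5, 6, 6, 16]
Compare 22 vs 18: take 18 from right. Merged: [2, 3, 4, 5, 6, 6, 16, 18]
Compare 22 vs 24: take 22 from left. Merged: [2, 3, 4, 5, 6, 6, 16, 18, 22]
Append remaining from right: [24, 27]. Merged: [2, 3, 4, 5, 6, 6, 16, 18, 22, 24, 27]

Final merged array: [2, 3, 4, 5, 6, 6, 16, 18, 22, 24, 27]
Total comparisons: 9

The merged array is [2, 3, 4, 5, 6, 6, 16, 18, 22, 24, 27], requiring 9 comparisons. The merge step runs in O(n) time where n is the total number of elements.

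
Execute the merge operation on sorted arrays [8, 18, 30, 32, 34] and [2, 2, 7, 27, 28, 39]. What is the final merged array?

Merging process:

Compare 8 vs 2: take 2 from right. Merged: [2]
Compare 8 vs 2: take 2 from right. Merged: [2, 2]
Compare 8 vs 7: take 7 from right. Merged: [2, 2, 7]
Compare 8 vs 27: take 8 from left. Merged: [2, 2, 7, 8]
Compare 18 vs 27: take 18 from left. Merged: [2, 2, 7, 8, 18]
Compare 30 vs 27: take 27 from right. Merged: [2, 2, 7, 8, 18, 27]
Compare 30 vs 28: take 28 from right. Merged: [2, 2, 7, 8, 18, 27, 28]
Compare 30 vs 39: take 30 from left. Merged: [2, 2, 7, 8, 18, 27, 28, 30]
Compare 32 vs 39: take 32 from left. Merged: [2, 2, 7, 8, 18, 27, 28, 30, 32]
Compare 34 vs 39: take 34 from left. Merged: [2, 2, 7, 8, 18, 27, 28, 30, 32, 34]
Append remaining from right: [39]. Merged: [2, 2, 7, 8, 18, 27, 28, 30, 32, 34, 39]

Final merged array: [2, 2, 7, 8, 18, 27, 28, 30, 32, 34, 39]
Total comparisons: 10

The merged array is [2, 2, 7, 8, 18, 27, 28, 30, 32, 34, 39], requiring 10 comparisons. The merge step runs in O(n) time where n is the total number of elements.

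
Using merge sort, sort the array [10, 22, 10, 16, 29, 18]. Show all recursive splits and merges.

Merge sort trace:

Split: [10, 22, 10, 16, 29, 18] -> [10, 22, 10] and [16, 29, 18]
  Split: [10, 22, 10] -> [10] and [22, 10]
    Split: [22, 10] -> [22] and [10]
    Merge: [22] + [10] -> [10, 22]
  Merge: [10] + [10, 22] -> [10, 10, 22]
  Split: [16, 29, 18] -> [16] and [29, 18]
    Split: [29, 18] -> [29] and [18]
    Merge: [29] + [18] -> [18, 29]
  Merge: [16] + [18, 29] -> [16, 18, 29]
Merge: [10, 10, 22] + [16, 18, 29] -> [10, 10, 16, 18, 22, 29]

Final sorted array: [10, 10, 16, 18, 22, 29]

The merge sort proceeds by recursively splitting the array and merging sorted halves.
After all merges, the sorted array is [10, 10, 16, 18, 22, 29].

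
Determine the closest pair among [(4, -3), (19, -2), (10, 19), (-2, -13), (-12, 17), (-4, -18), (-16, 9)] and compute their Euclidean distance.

Computing all pairwise distances among 7 points:

d((4, -3), (19, -2)) = 15.0333
d((4, -3), (10, 19)) = 22.8035
d((4, -3), (-2, -13)) = 11.6619
d((4, -3), (-12, 17)) = 25.6125
d((4, -3), (-4, -18)) = 17.0
d((4, -3), (-16, 9)) = 23.3238
d((19, -2), (10, 19)) = 22.8473
d((19, -2), (-2, -13)) = 23.7065
d((19, -2), (-12, 17)) = 36.3593
d((19, -2), (-4, -18)) = 28.0179
d((19, -2), (-16, 9)) = 36.6879
d((10, 19), (-2, -13)) = 34.176
d((10, 19), (-12, 17)) = 22.0907
d((10, 19), (-4, -18)) = 39.5601
d((10, 19), (-16, 9)) = 27.8568
d((-2, -13), (-12, 17)) = 31.6228
d((-2, -13), (-4, -18)) = 5.3852 <-- minimum
d((-2, -13), (-16, 9)) = 26.0768
d((-12, 17), (-4, -18)) = 35.9026
d((-12, 17), (-16, 9)) = 8.9443
d((-4, -18), (-16, 9)) = 29.5466

Closest pair: (-2, -13) and (-4, -18) with distance 5.3852

The closest pair is (-2, -13) and (-4, -18) with Euclidean distance 5.3852. For 7 points, brute-force pairwise comparison is shown above. For large n, the divide-and-conquer algorithm (sort by x, recurse on halves, check the dividing strip) achieves O(n log n).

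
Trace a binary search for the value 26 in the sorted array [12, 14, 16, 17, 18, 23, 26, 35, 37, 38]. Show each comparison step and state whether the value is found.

Binary search for 26 in [12, 14, 16, 17, 18, 23, 26, 35, 37, 38]:

lo=0, hi=9, mid=4, arr[mid]=18 -> 18 < 26, search right half
lo=5, hi=9, mid=7, arr[mid]=35 -> 35 > 26, search left half
lo=5, hi=6, mid=5, arr[mid]=23 -> 23 < 26, search right half
lo=6, hi=6, mid=6, arr[mid]=26 -> Found target at index 6!

Binary search finds 26 at index 6 after 4 comparisons. The search repeatedly halves the search space by comparing with the middle element.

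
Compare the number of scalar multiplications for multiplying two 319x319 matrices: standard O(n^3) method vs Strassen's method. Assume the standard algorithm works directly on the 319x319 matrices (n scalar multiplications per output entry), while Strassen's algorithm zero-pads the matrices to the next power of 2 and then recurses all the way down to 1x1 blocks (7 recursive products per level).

Matrix multiplication for 319x319 matrices:

Strassen's algorithm requires power-of-2 dimensions. Pad 319x319 to 512x512 (next power of 2).

Standard algorithm: 319^3 = 32461759 multiplications
Strassen's algorithm: 7^(log2(512)) = 7^9 = 40353607 multiplications
Difference: 32461759 - 40353607 = -7891848 (Strassen uses MORE here due to padding overhead — for small or just-over-power-of-2 n, padding can outweigh the per-level savings)

Standard: 32461759 multiplications (319^3). Strassen: 40353607 multiplications (7^9, after padding to 512x512). Strassen reduces 8 recursive multiplications to 7 at each level.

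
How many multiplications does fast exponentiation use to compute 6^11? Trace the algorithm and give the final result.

Computing 6^11 by squaring (build up from 6^1; each line after the first costs one multiplication):

6^1 = 6
6^2 = (6^1)^2 = 6^2 = 36
6^4 = (6^2)^2 = 36^2 = 1296
6^5 = 6 * 6^4 = 6 * 1296 = 7776
6^10 = (6^5)^2 = 7776^2 = 60466176
6^11 = 6 * 6^10 = 6 * 60466176 = 362797056

Result: 362797056
Multiplications needed: 5 (5 lines after 6^1)

6^11 = 362797056. Using exponentiation by squaring, this requires 5 multiplications. The key idea: if the exponent is even, square the half-power; if odd, multiply by the base once.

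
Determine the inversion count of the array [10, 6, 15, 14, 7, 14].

Finding inversions in [10, 6, 15, 14, 7, 14]:

(0, 1): arr[0]=10 > arr[1]=6
(0, 4): arr[0]=10 > arr[4]=7
(2, 3): arr[2]=15 > arr[3]=14
(2, 4): arr[2]=15 > arr[4]=7
(2, 5): arr[2]=15 > arr[5]=14
(3, 4): arr[3]=14 > arr[4]=7

Total inversions: 6

The array has 6 inversion(s): (0,1), (0,4), (2,3), (2,4), (2,5), (3,4). Each pair (i,j) satisfies i < j and arr[i] > arr[j].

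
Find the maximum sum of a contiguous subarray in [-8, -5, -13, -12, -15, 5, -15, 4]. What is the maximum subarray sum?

Using Kadane's algorithm on [-8, -5, -13, -12, -15, 5, -15, 4]:

Scanning through the array:
Position 1 (value -5): max_ending_here = -5, max_so_far = -5
Position 2 (value -13): max_ending_here = -13, max_so_far = -5
Position 3 (value -12): max_ending_here = -12, max_so_far = -5
Position 4 (value -15): max_ending_here = -15, max_so_far = -5
Position 5 (value 5): max_ending_here = 5, max_so_far = 5
Position 6 (value -15): max_ending_here = -10, max_so_far = 5
Position 7 (value 4): max_ending_here = 4, max_so_far = 5

Maximum subarray: [5]
Maximum sum: 5

The maximum subarray is [5] with sum 5. This subarray runs from index 5 to index 5.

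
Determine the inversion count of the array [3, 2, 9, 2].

Finding inversions in [3, 2, 9, 2]:

(0, 1): arr[0]=3 > arr[1]=2
(0, 3): arr[0]=3 > arr[3]=2
(2, 3): arr[2]=9 > arr[3]=2

Total inversions: 3

The array has 3 inversion(s): (0,1), (0,3), (2,3). Each pair (i,j) satisfies i < j and arr[i] > arr[j].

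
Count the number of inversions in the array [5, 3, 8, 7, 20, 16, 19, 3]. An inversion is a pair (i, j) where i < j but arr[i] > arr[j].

Finding inversions in [5, 3, 8, 7, 20, 16, 19, 3]:

(0, 1): arr[0]=5 > arr[1]=3
(0, 7): arr[0]=5 > arr[7]=3
(2, 3): arr[2]=8 > arr[3]=7
(2, 7): arr[2]=8 > arr[7]=3
(3, 7): arr[3]=7 > arr[7]=3
(4, 5): arr[4]=20 > arr[5]=16
(4, 6): arr[4]=20 > arr[6]=19
(4, 7): arr[4]=20 > arr[7]=3
(5, 7): arr[5]=16 > arr[7]=3
(6, 7): arr[6]=19 > arr[7]=3

Total inversions: 10

The array has 10 inversion(s): (0,1), (0,7), (2,3), (2,7), (3,7), (4,5), (4,6), (4,7), (5,7), (6,7). Each pair (i,j) satisfies i < j and arr[i] > arr[j].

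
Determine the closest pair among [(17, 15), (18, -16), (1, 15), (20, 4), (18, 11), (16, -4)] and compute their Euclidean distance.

Computing all pairwise distances among 6 points:

d((17, 15), (18, -16)) = 31.0161
d((17, 15), (1, 15)) = 16.0
d((17, 15), (20, 4)) = 11.4018
d((17, 15), (18, 11)) = 4.1231 <-- minimum
d((17, 15), (16, -4)) = 19.0263
d((18, -16), (1, 15)) = 35.3553
d((18, -16), (20, 4)) = 20.0998
d((18, -16), (18, 11)) = 27.0
d((18, -16), (16, -4)) = 12.1655
d((1, 15), (20, 4)) = 21.9545
d((1, 15), (18, 11)) = 17.4642
d((1, 15), (16, -4)) = 24.2074
d((20, 4), (18, 11)) = 7.2801
d((20, 4), (16, -4)) = 8.9443
d((18, 11), (16, -4)) = 15.1327

Closest pair: (17, 15) and (18, 11) with distance 4.1231

The closest pair is (17, 15) and (18, 11) with Euclidean distance 4.1231. For 6 points, brute-force pairwise comparison is shown above. For large n, the divide-and-conquer algorithm (sort by x, recurse on halves, check the dividing strip) achieves O(n log n).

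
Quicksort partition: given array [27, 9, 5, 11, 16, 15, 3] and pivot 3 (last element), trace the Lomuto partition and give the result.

Lomuto partition with pivot = 3:

Initial array: [27, 9, 5, 11, 16, 15, 3]

arr[0]=27 > 3: no swap
arr[1]=9 > 3: no swap
arr[2]=5 > 3: no swap
arr[3]=11 > 3: no swap
arr[4]=16 > 3: no swap
arr[5]=15 > 3: no swap

Place pivot at position 0: [3, 9, 5, 11, 16, 15, 27]
Pivot position: 0

After partitioning with pivot 3, the array becomes [3, 9, 5, 11, 16, 15, 27]. The pivot is placed at index 0. All elements to the left of the pivot are <= 3, and all elements to the right are > 3.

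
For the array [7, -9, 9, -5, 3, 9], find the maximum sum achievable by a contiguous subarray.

Using Kadane's algorithm on [7, -9, 9, -5, 3, 9]:

Scanning through the array:
Position 1 (value -9): max_ending_here = -2, max_so_far = 7
Position 2 (value 9): max_ending_here = 9, max_so_far = 9
Position 3 (value -5): max_ending_here = 4, max_so_far = 9
Position 4 (value 3): max_ending_here = 7, max_so_far = 9
Position 5 (value 9): max_ending_here = 16, max_so_far = 16

Maximum subarray: [9, -5, 3, 9]
Maximum sum: 16

The maximum subarray is [9, -5, 3, 9] with sum 16. This subarray runs from index 2 to index 5.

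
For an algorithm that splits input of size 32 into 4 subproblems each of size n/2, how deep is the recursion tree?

For divide and conquer with division factor 2:

Problem sizes at each level:
Level 0: 32
Level 1: 16
Level 2: 8
Level 3: 4
Level 4: 2
Level 5: 1

The root is level 0 and the size-1 base case is level 5 (the tree spans levels 0 through 5, i.e. 6 levels counting the root), so the depth is the number of divisions: log_2(32) = 5

The recursion tree depth is log_2(32) = 5. At each level, the problem size is divided by 2, so it takes 5 divisions to reduce to a base case of size 1. The algorithm makes 4 recursive calls at each level.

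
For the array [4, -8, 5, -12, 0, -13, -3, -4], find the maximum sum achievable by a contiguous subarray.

Using Kadane's algorithm on [4, -8, 5, -12, 0, -13, -3, -4]:

Scanning through the array:
Position 1 (value -8): max_ending_here = -4, max_so_far = 4
Position 2 (value 5): max_ending_here = 5, max_so_far = 5
Position 3 (value -12): max_ending_here = -7, max_so_far = 5
Position 4 (value 0): max_ending_here = 0, max_so_far = 5
Position 5 (value -13): max_ending_here = -13, max_so_far = 5
Position 6 (value -3): max_ending_here = -3, max_so_far = 5
Position 7 (value -4): max_ending_here = -4, max_so_far = 5

Maximum subarray: [5]
Maximum sum: 5

The maximum subarray is [5] with sum 5. This subarray runs from index 2 to index 2.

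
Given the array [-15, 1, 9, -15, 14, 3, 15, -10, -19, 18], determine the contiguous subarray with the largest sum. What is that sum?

Using Kadane's algorithm on [-15, 1, 9, -15, 14, 3, 15, -10, -19, 18]:

Scanning through the array:
Position 1 (value 1): max_ending_here = 1, max_so_far = 1
Position 2 (value 9): max_ending_here = 10, max_so_far = 10
Position 3 (value -15): max_ending_here = -5, max_so_far = 10
Position 4 (value 14): max_ending_here = 14, max_so_far = 14
Position 5 (value 3): max_ending_here = 17, max_so_far = 17
Position 6 (value 15): max_ending_here = 32, max_so_far = 32
Position 7 (value -10): max_ending_here = 22, max_so_far = 32
Position 8 (value -19): max_ending_here = 3, max_so_far = 32
Position 9 (value 18): max_ending_here = 21, max_so_far = 32

Maximum subarray: [14, 3, 15]
Maximum sum: 32

The maximum subarray is [14, 3, 15] with sum 32. This subarray runs from index 4 to index 6.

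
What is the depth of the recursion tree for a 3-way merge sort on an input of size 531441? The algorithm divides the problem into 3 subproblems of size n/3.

For divide and conquer with division factor 3:

Problem sizes at each level:
Level 0: 531441
Level 1: 177147
Level 2: 59049
Level 3: 19683
Level 4: 6561
Level 5: 2187
Level 6: 729
Level 7: 243
Level 8: 81
Level 9: 27
Level 10: 9
Level 11: 3
Level 12: 1

The root is level 0 and the size-1 base case is level 12 (the tree spans levels 0 through 12, i.e. 13 levels counting the root), so the depth is the number of divisions: log_3(531441) = 12

The recursion tree depth is log_3(531441) = 12. At each level, the problem size is divided by 3, so it takes 12 divisions to reduce to a base case of size 1. The algorithm makes 3 recursive calls at each level.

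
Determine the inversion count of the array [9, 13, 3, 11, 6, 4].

Finding inversions in [9, 13, 3, 11, 6, 4]:

(0, 2): arr[0]=9 > arr[2]=3
(0, 4): arr[0]=9 > arr[4]=6
(0, 5): arr[0]=9 > arr[5]=4
(1, 2): arr[1]=13 > arr[2]=3
(1, 3): arr[1]=13 > arr[3]=11
(1, 4): arr[1]=13 > arr[4]=6
(1, 5): arr[1]=13 > arr[5]=4
(3, 4): arr[3]=11 > arr[4]=6
(3, 5): arr[3]=11 > arr[5]=4
(4, 5): arr[4]=6 > arr[5]=4

Total inversions: 10

The array has 10 inversion(s): (0,2), (0,4), (0,5), (1,2), (1,3), (1,4), (1,5), (3,4), (3,5), (4,5). Each pair (i,j) satisfies i < j and arr[i] > arr[j].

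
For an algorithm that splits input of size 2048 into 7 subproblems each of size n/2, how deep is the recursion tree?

For divide and conquer with division factor 2:

Problem sizes at each level:
Level 0: 2048
Level 1: 1024
Level 2: 512
Level 3: 256
Level 4: 128
Level 5: 64
Level 6: 32
Level 7: 16
Level 8: 8
Level 9: 4
Level 10: 2
Level 11: 1

The root is level 0 and the size-1 base case is level 11 (the tree spans levels 0 through 11, i.e. 12 levels counting the root), so the depth is the number of divisions: log_2(2048) = 11

The recursion tree depth is log_2(2048) = 11. At each level, the problem size is divided by 2, so it takes 11 divisions to reduce to a base case of size 1. The algorithm makes 7 recursive calls at each level.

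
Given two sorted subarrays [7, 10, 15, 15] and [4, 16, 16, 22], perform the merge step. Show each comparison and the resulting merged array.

Merging process:

Compare 7 vs 4: take 4 from right. Merged: [4]
Compare 7 vs 16: take 7 from left. Merged: [4, 7]
Compare 10 vs 16: take 10 from left. Merged: [4, 7, 10]
Compare 15 vs 16: take 15 from left. Merged: [4, 7, 10, 15]
Compare 15 vs 16: take 15 from left. Merged: [4, 7, 10, 15, 15]
Append remaining from right: [16, 16, 22]. Merged: [4, 7, 10, 15, 15, 16, 16, 22]

Final merged array: [4, 7, 10, 15, 15, 16, 16, 22]
Total comparisons: 5

The merged array is [4, 7, 10, 15, 15, 16, 16, 22], requiring 5 comparisons. The merge step runs in O(n) time where n is the total number of elements.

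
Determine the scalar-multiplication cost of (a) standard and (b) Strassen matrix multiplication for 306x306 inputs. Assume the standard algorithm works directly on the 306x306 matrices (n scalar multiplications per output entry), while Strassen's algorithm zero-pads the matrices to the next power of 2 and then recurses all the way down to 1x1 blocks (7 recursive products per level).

Matrix multiplication for 306x306 matrices:

Strassen's algorithm requires power-of-2 dimensions. Pad 306x306 to 512x512 (next power of 2).

Standard algorithm: 306^3 = 28652616 multiplications
Strassen's algorithm: 7^(log2(512)) = 7^9 = 40353607 multiplications
Difference: 28652616 - 40353607 = -11700991 (Strassen uses MORE here due to padding overhead — for small or just-over-power-of-2 n, padding can outweigh the per-level savings)

Standard: 28652616 multiplications (306^3). Strassen: 40353607 multiplications (7^9, after padding to 512x512). Strassen reduces 8 recursive multiplications to 7 at each level.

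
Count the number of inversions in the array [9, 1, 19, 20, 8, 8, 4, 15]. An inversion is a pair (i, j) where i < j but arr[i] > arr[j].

Finding inversions in [9, 1, 19, 20, 8, 8, 4, 15]:

(0, 1): arr[0]=9 > arr[1]=1
(0, 4): arr[0]=9 > arr[4]=8
(0, 5): arr[0]=9 > arr[5]=8
(0, 6): arr[0]=9 > arr[6]=4
(2, 4): arr[2]=19 > arr[4]=8
(2, 5): arr[2]=19 > arr[5]=8
(2, 6): arr[2]=19 > arr[6]=4
(2, 7): arr[2]=19 > arr[7]=15
(3, 4): arr[3]=20 > arr[4]=8
(3, 5): arr[3]=20 > arr[5]=8
(3, 6): arr[3]=20 > arr[6]=4
(3, 7): arr[3]=20 > arr[7]=15
(4, 6): arr[4]=8 > arr[6]=4
(5, 6): arr[5]=8 > arr[6]=4

Total inversions: 14

The array has 14 inversion(s): (0,1), (0,4), (0,5), (0,6), (2,4), (2,5), (2,6), (2,7), (3,4), (3,5), (3,6), (3,7), (4,6), (5,6). Each pair (i,j) satisfies i < j and arr[i] > arr[j].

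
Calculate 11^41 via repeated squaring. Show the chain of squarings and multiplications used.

Computing 11^41 by squaring (build up from 11^1; each line after the first costs one multiplication):

11^1 = 11
11^2 = (11^1)^2 = 11^2 = 121
11^4 = (11^2)^2 = 121^2 = 14641
11^5 = 11 * 11^4 = 11 * 14641 = 161051
11^10 = (11^5)^2 = 161051^2 = 25937424601
11^20 = (11^10)^2 = 25937424601^2 = 672749994932560009201
11^40 = (11^20)^2 = 672749994932560009201^2 = 452592555681759518058893560348969204658401
11^41 = 11 * 11^40 = 11 * 452592555681759518058893560348969204658401 = 4978518112499354698647829163838661251242411

Result: 4978518112499354698647829163838661251242411
Multiplications needed: 7 (7 lines after 11^1)

11^41 = 4978518112499354698647829163838661251242411. Using exponentiation by squaring, this requires 7 multiplications. The key idea: if the exponent is even, square the half-power; if odd, multiply by the base once.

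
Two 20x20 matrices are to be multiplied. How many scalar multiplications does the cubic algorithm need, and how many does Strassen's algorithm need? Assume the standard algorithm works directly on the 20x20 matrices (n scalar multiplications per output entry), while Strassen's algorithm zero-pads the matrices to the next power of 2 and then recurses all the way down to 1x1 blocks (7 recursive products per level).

Matrix multiplication for 20x20 matrices:

Strassen's algorithm requires power-of-2 dimensions. Pad 20x20 to 32x32 (next power of 2).

Standard algorithm: 20^3 = 8000 multiplications
Strassen's algorithm: 7^(log2(32)) = 7^5 = 16807 multiplications
Difference: 8000 - 16807 = -8807 (Strassen uses MORE here due to padding overhead — for small or just-over-power-of-2 n, padding can outweigh the per-level savings)

Standard: 8000 multiplications (20^3). Strassen: 16807 multiplications (7^5, after padding to 32x32). Strassen reduces 8 recursive multiplications to 7 at each level.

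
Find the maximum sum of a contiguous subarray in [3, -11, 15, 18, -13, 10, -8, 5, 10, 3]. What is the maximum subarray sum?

Using Kadane's algorithm on [3, -11, 15, 18, -13, 10, -8, 5, 10, 3]:

Scanning through the array:
Position 1 (value -11): max_ending_here = -8, max_so_far = 3
Position 2 (value 15): max_ending_here = 15, max_so_far = 15
Position 3 (value 18): max_ending_here = 33, max_so_far = 33
Position 4 (value -13): max_ending_here = 20, max_so_far = 33
Position 5 (value 10): max_ending_here = 30, max_so_far = 33
Position 6 (value -8): max_ending_here = 22, max_so_far = 33
Position 7 (value 5): max_ending_here = 27, max_so_far = 33
Position 8 (value 10): max_ending_here = 37, max_so_far = 37
Position 9 (value 3): max_ending_here = 40, max_so_far = 40

Maximum subarray: [15, 18, -13, 10, -8, 5, 10, 3]
Maximum sum: 40

The maximum subarray is [15, 18, -13, 10, -8, 5, 10, 3] with sum 40. This subarray runs from index 2 to index 9.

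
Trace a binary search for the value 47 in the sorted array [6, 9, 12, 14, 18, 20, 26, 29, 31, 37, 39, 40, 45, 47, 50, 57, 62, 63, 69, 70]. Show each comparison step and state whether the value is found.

Binary search for 47 in [6, 9, 12, 14, 18, 20, 26, 29, 31, 37, 39, 40, 45, 47, 50, 57, 62, 63, 69, 70]:

lo=0, hi=19, mid=9, arr[mid]=37 -> 37 < 47, search right half
lo=10, hi=19, mid=14, arr[mid]=50 -> 50 > 47, search left half
lo=10, hi=13, mid=11, arr[mid]=40 -> 40 < 47, search right half
lo=12, hi=13, mid=12, arr[mid]=45 -> 45 < 47, search right half
lo=13, hi=13, mid=13, arr[mid]=47 -> Found target at index 13!

Binary search finds 47 at index 13 after 5 comparisons. The search repeatedly halves the search space by comparing with the middle element.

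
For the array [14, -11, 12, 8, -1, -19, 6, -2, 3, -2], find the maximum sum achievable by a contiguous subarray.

Using Kadane's algorithm on [14, -11, 12, 8, -1, -19, 6, -2, 3, -2]:

Scanning through the array:
Position 1 (value -11): max_ending_here = 3, max_so_far = 14
Position 2 (value 12): max_ending_here = 15, max_so_far = 15
Position 3 (value 8): max_ending_here = 23, max_so_far = 23
Position 4 (value -1): max_ending_here = 22, max_so_far = 23
Position 5 (value -19): max_ending_here = 3, max_so_far = 23
Position 6 (value 6): max_ending_here = 9, max_so_far = 23
Position 7 (value -2): max_ending_here = 7, max_so_far = 23
Position 8 (value 3): max_ending_here = 10, max_so_far = 23
Position 9 (value -2): max_ending_here = 8, max_so_far = 23

Maximum subarray: [14, -11, 12, 8]
Maximum sum: 23

The maximum subarray is [14, -11, 12, 8] with sum 23. This subarray runs from index 0 to index 3.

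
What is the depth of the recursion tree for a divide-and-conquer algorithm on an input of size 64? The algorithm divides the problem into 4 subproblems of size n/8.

For divide and conquer with division factor 8:

Problem sizes at each level:
Level 0: 64
Level 1: 8
Level 2: 1

The root is level 0 and the size-1 base case is level 2 (the tree spans levels 0 through 2, i.e. 3 levels counting the root), so the depth is the number of divisions: log_8(64) = 2

The recursion tree depth is log_8(64) = 2. At each level, the problem size is divided by 8, so it takes 2 divisions to reduce to a base case of size 1. The algorithm makes 4 recursive calls at each level.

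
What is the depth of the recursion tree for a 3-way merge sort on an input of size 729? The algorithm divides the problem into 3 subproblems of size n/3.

For divide and conquer with division factor 3:

Problem sizes at each level:
Level 0: 729
Level 1: 243
Level 2: 81
Level 3: 27
Level 4: 9
Level 5: 3
Level 6: 1

The root is level 0 and the size-1 base case is level 6 (the tree spans levels 0 through 6, i.e. 7 levels counting the root), so the depth is the number of divisions: log_3(729) = 6

The recursion tree depth is log_3(729) = 6. At each level, the problem size is divided by 3, so it takes 6 divisions to reduce to a base case of size 1. The algorithm makes 3 recursive calls at each level.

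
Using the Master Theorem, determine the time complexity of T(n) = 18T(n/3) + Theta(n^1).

Master Theorem for T(n) = 18T(n/3) + O(n^1):

a = 18, b = 3, c = 1
log_b(a) = log_3(18) = 2.6309

Case 1: c = 1 < log_3(18) = 2.6309
T(n) = O(n^(log_3 18))

For T(n) = 18T(n/3) + O(n^1): log_3(18) = 2.6309. This is Case 1 of the Master Theorem (c < log_b(a), work dominated by leaves), giving O(n^(log_3 18)).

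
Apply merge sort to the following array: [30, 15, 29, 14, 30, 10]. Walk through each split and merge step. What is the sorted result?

Merge sort trace:

Split: [30, 15, 29, 14, 30, 10] -> [30, 15, 29] and [14, 30, 10]
  Split: [30, 15, 29] -> [30] and [15, 29]
    Split: [15, 29] -> [15] and [29]
    Merge: [15] + [29] -> [15, 29]
  Merge: [30] + [15, 29] -> [15, 29, 30]
  Split: [14, 30, 10] -> [14] and [30, 10]
    Split: [30, 10] -> [30] and [10]
    Merge: [30] + [10] -> [10, 30]
  Merge: [14] + [10, 30] -> [10, 14, 30]
Merge: [15, 29, 30] + [10, 14, 30] -> [10, 14, 15, 29, 30, 30]

Final sorted array: [10, 14, 15, 29, 30, 30]

The merge sort proceeds by recursively splitting the array and merging sorted halves.
After all merges, the sorted array is [10, 14, 15, 29, 30, 30].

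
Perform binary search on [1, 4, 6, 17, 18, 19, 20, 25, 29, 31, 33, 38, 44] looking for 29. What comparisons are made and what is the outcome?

Binary search for 29 in [1, 4, 6, 17, 18, 19, 20, 25, 29, 31, 33, 38, 44]:

lo=0, hi=12, mid=6, arr[mid]=20 -> 20 < 29, search right half
lo=7, hi=12, mid=9, arr[mid]=31 -> 31 > 29, search left half
lo=7, hi=8, mid=7, arr[mid]=25 -> 25 < 29, search right half
lo=8, hi=8, mid=8, arr[mid]=29 -> Found target at index 8!

Binary search finds 29 at index 8 after 4 comparisons. The search repeatedly halves the search space by comparing with the middle element.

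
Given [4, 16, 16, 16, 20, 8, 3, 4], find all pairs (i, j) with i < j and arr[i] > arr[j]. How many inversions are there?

Finding inversions in [4, 16, 16, 16, 20, 8, 3, 4]:

(0, 6): arr[0]=4 > arr[6]=3
(1, 5): arr[1]=16 > arr[5]=8
(1, 6): arr[1]=16 > arr[6]=3
(1, 7): arr[1]=16 > arr[7]=4
(2, 5): arr[2]=16 > arr[5]=8
(2, 6): arr[2]=16 > arr[6]=3
(2, 7): arr[2]=16 > arr[7]=4
(3, 5): arr[3]=16 > arr[5]=8
(3, 6): arr[3]=16 > arr[6]=3
(3, 7): arr[3]=16 > arr[7]=4
(4, 5): arr[4]=20 > arr[5]=8
(4, 6): arr[4]=20 > arr[6]=3
(4, 7): arr[4]=20 > arr[7]=4
(5, 6): arr[5]=8 > arr[6]=3
(5, 7): arr[5]=8 > arr[7]=4

Total inversions: 15

The array has 15 inversion(s): (0,6), (1,5), (1,6), (1,7), (2,5), (2,6), (2,7), (3,5), (3,6), (3,7), (4,5), (4,6), (4,7), (5,6), (5,7). Each pair (i,j) satisfies i < j and arr[i] > arr[j].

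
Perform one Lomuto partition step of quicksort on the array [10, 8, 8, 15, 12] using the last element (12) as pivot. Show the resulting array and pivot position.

Lomuto partition with pivot = 12:

Initial array: [10, 8, 8, 15, 12]

arr[0]=10 <= 12: swap with position 0, array becomes [10, 8, 8, 15, 12]
arr[1]=8 <= 12: swap with position 1, array becomes [10, 8, 8, 15, 12]
arr[2]=8 <= 12: swap with position 2, array becomes [10, 8, 8, 15, 12]
arr[3]=15 > 12: no swap

Place pivot at position 3: [10, 8, 8, 12, 15]
Pivot position: 3

After partitioning with pivot 12, the array becomes [10, 8, 8, 12, 15]. The pivot is placed at index 3. All elements to the left of the pivot are <= 12, and all elements to the right are > 12.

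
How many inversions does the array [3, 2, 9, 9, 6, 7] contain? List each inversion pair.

Finding inversions in [3, 2, 9, 9, 6, 7]:

(0, 1): arr[0]=3 > arr[1]=2
(2, 4): arr[2]=9 > arr[4]=6
(2, 5): arr[2]=9 > arr[5]=7
(3, 4): arr[3]=9 > arr[4]=6
(3, 5): arr[3]=9 > arr[5]=7

Total inversions: 5

The array has 5 inversion(s): (0,1), (2,4), (2,5), (3,4), (3,5). Each pair (i,j) satisfies i < j and arr[i] > arr[j].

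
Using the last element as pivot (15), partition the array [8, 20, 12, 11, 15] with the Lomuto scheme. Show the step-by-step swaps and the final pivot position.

Lomuto partition with pivot = 15:

Initial array: [8, 20, 12, 11, 15]

arr[0]=8 <= 15: swap with position 0, array becomes [8, 20, 12, 11, 15]
arr[1]=20 > 15: no swap
arr[2]=12 <= 15: swap with position 1, array becomes [8, 12, 20, 11, 15]
arr[3]=11 <= 15: swap with position 2, array becomes [8, 12, 11, 20, 15]

Place pivot at position 3: [8, 12, 11, 15, 20]
Pivot position: 3

After partitioning with pivot 15, the array becomes [8, 12, 11, 15, 20]. The pivot is placed at index 3. All elements to the left of the pivot are <= 15, and all elements to the right are > 15.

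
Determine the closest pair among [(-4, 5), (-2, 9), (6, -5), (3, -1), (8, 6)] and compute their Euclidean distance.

Computing all pairwise distances among 5 points:

d((-4, 5), (-2, 9)) = 4.4721 <-- minimum
d((-4, 5), (6, -5)) = 14.1421
d((-4, 5), (3, -1)) = 9.2195
d((-4, 5), (8, 6)) = 12.0416
d((-2, 9), (6, -5)) = 16.1245
d((-2, 9), (3, -1)) = 11.1803
d((-2, 9), (8, 6)) = 10.4403
d((6, -5), (3, -1)) = 5.0
d((6, -5), (8, 6)) = 11.1803
d((3, -1), (8, 6)) = 8.6023

Closest pair: (-4, 5) and (-2, 9) with distance 4.4721

The closest pair is (-4, 5) and (-2, 9) with Euclidean distance 4.4721. For 5 points, brute-force pairwise comparison is shown above. For large n, the divide-and-conquer algorithm (sort by x, recurse on halves, check the dividing strip) achieves O(n log n).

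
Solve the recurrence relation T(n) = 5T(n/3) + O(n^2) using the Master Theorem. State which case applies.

Master Theorem for T(n) = 5T(n/3) + O(n^2):

a = 5, b = 3, c = 2
log_b(a) = log_3(5) = 1.4650

Case 3: c = 2 > log_3(5) = 1.4650
T(n) = O(n^2) = O(n^2)

For T(n) = 5T(n/3) + O(n^2): log_3(5) = 1.4650. This is Case 3 of the Master Theorem (c > log_b(a), work dominated by root), giving O(n^2).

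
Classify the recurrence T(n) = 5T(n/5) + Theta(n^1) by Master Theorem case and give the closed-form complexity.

Master Theorem for T(n) = 5T(n/5) + O(n^1):

a = 5, b = 5, c = 1
log_b(a) = log_5(5) = 1.0000

Case 2: c = 1 = log_5(5) = 1.0000
T(n) = O(n^1 log n) = O(n log n)

For T(n) = 5T(n/5) + O(n^1): log_5(5) = 1.0000. This is Case 2 of the Master Theorem (c = log_b(a), equal work at all levels), giving O(n log n).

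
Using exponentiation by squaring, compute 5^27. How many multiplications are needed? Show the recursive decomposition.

Computing 5^27 by squaring (build up from 5^1; each line after the first costs one multiplication):

5^1 = 5
5^2 = (5^1)^2 = 5^2 = 25
5^3 = 5 * 5^2 = 5 * 25 = 125
5^6 = (5^3)^2 = 125^2 = 15625
5^12 = (5^6)^2 = 15625^2 = 244140625
5^13 = 5 * 5^12 = 5 * 244140625 = 1220703125
5^26 = (5^13)^2 = 1220703125^2 = 1490116119384765625
5^27 = 5 * 5^26 = 5 * 1490116119384765625 = 7450580596923828125

Result: 7450580596923828125
Multiplications needed: 7 (7 lines after 5^1)

5^27 = 7450580596923828125. Using exponentiation by squaring, this requires 7 multiplications. The key idea: if the exponent is even, square the half-power; if odd, multiply by the base once.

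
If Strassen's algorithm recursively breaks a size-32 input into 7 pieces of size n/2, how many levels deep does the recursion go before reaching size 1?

For divide and conquer with division factor 2:

Problem sizes at each level:
Level 0: 32
Level 1: 16
Level 2: 8
Level 3: 4
Level 4: 2
Level 5: 1

The root is level 0 and the size-1 base case is level 5 (the tree spans levels 0 through 5, i.e. 6 levels counting the root), so the depth is the number of divisions: log_2(32) = 5

The recursion tree depth is log_2(32) = 5. At each level, the problem size is divided by 2, so it takes 5 divisions to reduce to a base case of size 1. The algorithm makes 7 recursive calls at each level.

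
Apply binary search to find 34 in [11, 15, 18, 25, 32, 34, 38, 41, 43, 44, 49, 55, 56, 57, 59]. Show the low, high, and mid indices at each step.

Binary search for 34 in [11, 15, 18, 25, 32, 34, 38, 41, 43, 44, 49, 55, 56, 57, 59]:

lo=0, hi=14, mid=7, arr[mid]=41 -> 41 > 34, search left half
lo=0, hi=6, mid=3, arr[mid]=25 -> 25 < 34, search right half
lo=4, hi=6, mid=5, arr[mid]=34 -> Found target at index 5!

Binary search finds 34 at index 5 after 3 comparisons. The search repeatedly halves the search space by comparing with the middle element.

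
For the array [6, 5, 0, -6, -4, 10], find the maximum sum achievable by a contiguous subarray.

Using Kadane's algorithm on [6, 5, 0, -6, -4, 10]:

Scanning through the array:
Position 1 (value 5): max_ending_here = 11, max_so_far = 11
Position 2 (value 0): max_ending_here = 11, max_so_far = 11
Position 3 (value -6): max_ending_here = 5, max_so_far = 11
Position 4 (value -4): max_ending_here = 1, max_so_far = 11
Position 5 (value 10): max_ending_here = 11, max_so_far = 11

Maximum subarray: [6, 5]
Maximum sum: 11

The maximum subarray is [6, 5] with sum 11. This subarray runs from index 0 to index 1.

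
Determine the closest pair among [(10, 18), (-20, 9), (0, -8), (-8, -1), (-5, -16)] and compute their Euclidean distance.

Computing all pairwise distances among 5 points:

d((10, 18), (-20, 9)) = 31.3209
d((10, 18), (0, -8)) = 27.8568
d((10, 18), (-8, -1)) = 26.1725
d((10, 18), (-5, -16)) = 37.1618
d((-20, 9), (0, -8)) = 26.2488
d((-20, 9), (-8, -1)) = 15.6205
d((-20, 9), (-5, -16)) = 29.1548
d((0, -8), (-8, -1)) = 10.6301
d((0, -8), (-5, -16)) = 9.434 <-- minimum
d((-8, -1), (-5, -16)) = 15.2971

Closest pair: (0, -8) and (-5, -16) with distance 9.434

The closest pair is (0, -8) and (-5, -16) with Euclidean distance 9.434. For 5 points, brute-force pairwise comparison is shown above. For large n, the divide-and-conquer algorithm (sort by x, recurse on halves, check the dividing strip) achieves O(n log n).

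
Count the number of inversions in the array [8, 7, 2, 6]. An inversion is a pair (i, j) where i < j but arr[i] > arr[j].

Finding inversions in [8, 7, 2, 6]:

(0, 1): arr[0]=8 > arr[1]=7
(0, 2): arr[0]=8 > arr[2]=2
(0, 3): arr[0]=8 > arr[3]=6
(1, 2): arr[1]=7 > arr[2]=2
(1, 3): arr[1]=7 > arr[3]=6

Total inversions: 5

The array has 5 inversion(s): (0,1), (0,2), (0,3), (1,2), (1,3). Each pair (i,j) satisfies i < j and arr[i] > arr[j].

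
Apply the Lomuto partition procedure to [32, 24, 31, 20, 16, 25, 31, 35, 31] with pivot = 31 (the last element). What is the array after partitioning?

Lomuto partition with pivot = 31:

Initial array: [32, 24, 31, 20, 16, 25, 31, 35, 31]

arr[0]=32 > 31: no swap
arr[1]=24 <= 31: swap with position 0, array becomes [24, 32, 31, 20, 16, 25, 31, 35, 31]
arr[2]=31 <= 31: swap with position 1, array becomes [24, 31, 32, 20, 16, 25, 31, 35, 31]
arr[3]=20 <= 31: swap with position 2, array becomes [24, 31, 20, 32, 16, 25, 31, 35, 31]
arr[4]=16 <= 31: swap with position 3, array becomes [24, 31, 20, 16, 32, 25, 31, 35, 31]
arr[5]=25 <= 31: swap with position 4, array becomes [24, 31, 20, 16, 25, 32, 31, 35, 31]
arr[6]=31 <= 31: swap with position 5, array becomes [24, 31, 20, 16, 25, 31, 32, 35, 31]
arr[7]=35 > 31: no swap

Place pivot at position 6: [24, 31, 20, 16, 25, 31, 31, 35, 32]
Pivot position: 6

After partitioning with pivot 31, the array becomes [24, 31, 20, 16, 25, 31, 31, 35, 32]. The pivot is placed at index 6. All elements to the left of the pivot are <= 31, and all elements to the right are > 31.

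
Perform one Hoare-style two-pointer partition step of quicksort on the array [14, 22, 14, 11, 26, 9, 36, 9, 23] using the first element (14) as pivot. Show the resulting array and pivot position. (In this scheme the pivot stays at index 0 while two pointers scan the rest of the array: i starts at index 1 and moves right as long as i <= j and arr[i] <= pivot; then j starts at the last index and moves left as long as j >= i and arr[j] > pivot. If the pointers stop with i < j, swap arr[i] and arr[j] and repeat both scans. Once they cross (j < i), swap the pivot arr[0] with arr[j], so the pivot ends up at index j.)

Hoare-style two-pointer partition with pivot = 14:

Initial array: [14, 22, 14, 11, 26, 9, 36, 9, 23]

Pointers start at i = 1, j = 8.
i stops at index 1 (arr[1]=22 > 14), j stops at index 7 (arr[7]=9 <= 14): swap arr[1] and arr[7], array becomes [14, 9, 14, 11, 26, 9, 36, 22, 23]
i stops at index 4 (arr[4]=26 > 14), j stops at index 5 (arr[5]=9 <= 14): swap arr[4] and arr[5], array becomes [14, 9, 14, 11, 9, 26, 36, 22, 23]
i ends at 5, j ends at 4: the pointers have crossed (j < i), so scanning stops.

Swap pivot arr[0] with arr[4] to place pivot at position 4: [9, 9, 14, 11, 14, 26, 36, 22, 23]
Pivot position: 4

After partitioning with pivot 14, the array becomes [9, 9, 14, 11, 14, 26, 36, 22, 23]. The pivot is placed at index 4. All elements to the left of the pivot are <= 14, and all elements to the right are > 14.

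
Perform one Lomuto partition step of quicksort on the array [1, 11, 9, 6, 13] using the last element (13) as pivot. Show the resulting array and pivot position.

Lomuto partition with pivot = 13:

Initial array: [1, 11, 9, 6, 13]

arr[0]=1 <= 13: swap with position 0, array becomes [1, 11, 9, 6, 13]
arr[1]=11 <= 13: swap with position 1, array becomes [1, 11, 9, 6, 13]
arr[2]=9 <= 13: swap with position 2, array becomes [1, 11, 9, 6, 13]
arr[3]=6 <= 13: swap with position 3, array becomes [1, 11, 9, 6, 13]

Place pivot at position 4: [1, 11, 9, 6, 13]
Pivot position: 4

After partitioning with pivot 13, the array becomes [1, 11, 9, 6, 13]. The pivot is placed at index 4. All elements to the left of the pivot are <= 13, and all elements to the right are > 13.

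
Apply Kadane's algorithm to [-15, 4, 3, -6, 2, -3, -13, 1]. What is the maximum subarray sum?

Using Kadane's algorithm on [-15, 4, 3, -6, 2, -3, -13, 1]:

Scanning through the array:
Position 1 (value 4): max_ending_here = 4, max_so_far = 4
Position 2 (value 3): max_ending_here = 7, max_so_far = 7
Position 3 (value -6): max_ending_here = 1, max_so_far = 7
Position 4 (value 2): max_ending_here = 3, max_so_far = 7
Position 5 (value -3): max_ending_here = 0, max_so_far = 7
Position 6 (value -13): max_ending_here = -13, max_so_far = 7
Position 7 (value 1): max_ending_here = 1, max_so_far = 7

Maximum subarray: [4, 3]
Maximum sum: 7

The maximum subarray is [4, 3] with sum 7. This subarray runs from index 1 to index 2.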